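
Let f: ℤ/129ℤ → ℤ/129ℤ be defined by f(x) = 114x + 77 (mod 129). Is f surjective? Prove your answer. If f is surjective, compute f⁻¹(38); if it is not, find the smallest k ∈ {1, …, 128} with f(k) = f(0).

43

Since gcd(114, 129) = 3, we have 114x ≡ 0 (mod 3) for all x, so f(x) ≡ 2 (mod 3).
But 0 ≢ 2 (mod 3), so 0 ∈ ℤ/129ℤ has no preimage. Therefore f is not surjective.
Since f is not surjective, we find the least positive k with f(k) = f(0): this means 114k ≡ 0 (mod 129), i.e. 129 ∣ 114k. Since gcd(114, 129) = 3, dividing through by 3 this holds exactly when 43 ∣ 38k, and as gcd(38, 43) = 1, exactly when 43 ∣ k.
The smallest positive such k is 43.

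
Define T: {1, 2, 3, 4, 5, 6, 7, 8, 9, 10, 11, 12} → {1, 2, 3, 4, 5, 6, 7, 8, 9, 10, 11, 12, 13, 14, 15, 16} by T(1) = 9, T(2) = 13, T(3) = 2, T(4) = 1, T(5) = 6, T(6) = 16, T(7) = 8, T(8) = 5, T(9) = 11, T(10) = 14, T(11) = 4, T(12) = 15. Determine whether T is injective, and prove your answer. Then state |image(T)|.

12

The values T(1), …, T(12) are 9, 13, 2, 1, 6, 16, 8, 5, 11, 14, 4, 15 — all distinct.
So T(x_1) = T(x_2) only when x_1 = x_2, and T is injective.
The image of T is {1, 2, 4, 5, 6, 8, 9, 11, 13, 14, 15, 16}, which has 12 elements.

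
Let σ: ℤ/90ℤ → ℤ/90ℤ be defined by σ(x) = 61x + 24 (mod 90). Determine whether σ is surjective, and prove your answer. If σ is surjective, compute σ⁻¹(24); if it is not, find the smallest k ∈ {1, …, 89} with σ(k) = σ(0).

Since gcd(61, 90) = 1, 61 is invertible modulo 90. Euclid's algorithm: 90 = 1·61 + 29, 61 = 2·29 + 3, 29 = 9·3 + 2, 3 = 1·2 + 1; back-substituting gives 1 = 31·61 − 21·90, so 61⁻¹ ≡ 31 (mod 90).
For any y ∈ ℤ/90ℤ, x = 31(y − 24) mod 90 satisfies σ(x) = 61·31(y − 24) + 24 ≡ y (since 61·31 ≡ 1 mod 90). So every y has a preimage.
Therefore σ is surjective.
Since σ is surjective, we find σ⁻¹(24): we need 61x ≡ 24 − 24 ≡ 0 (mod 90). Using 61⁻¹ = 31: x ≡ 31·0 = 0, so x = 0.
Check: σ(0) = 61·0 + 24 = 24 ≡ 24 (mod 90).

0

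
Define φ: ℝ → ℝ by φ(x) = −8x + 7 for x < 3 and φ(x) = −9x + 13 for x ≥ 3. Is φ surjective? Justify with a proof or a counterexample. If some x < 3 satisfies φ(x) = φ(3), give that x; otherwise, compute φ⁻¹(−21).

Both pieces are strictly decreasing (slopes −8 and −9), so each is injective on its own interval.
The left piece maps (−∞, 3) onto (−17, ∞); the right piece maps [3, ∞) onto (−∞, −14].
The union (−17, ∞) ∪ (−∞, −14] covers ℝ, so φ is surjective.
For the follow-up: the images overlap, so an x < 3 with φ(x) = φ(3) exists. φ(3) = −14; solving −8x + 7 = −14 for x < 3 gives x = (−14 − 7)/(−8) = 21/8.

21/8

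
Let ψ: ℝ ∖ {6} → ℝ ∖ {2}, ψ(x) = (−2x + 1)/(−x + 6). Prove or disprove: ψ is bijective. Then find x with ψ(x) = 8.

47/6

Suppose ψ(u) = ψ(v). Cross-multiplying: (−2u + 1)(−v + 6) = (−2v + 1)(−u + 6).
Expanding both sides and cancelling the symmetric terms leaves −11·(u − v) = 0. Since −11 ≠ 0, u = v. So ψ is injective.
For any y ≠ 2, solving y(−x + 6) = −2x + 1 for x gives a well-defined x ≠ 6. So ψ is surjective.
Therefore ψ is bijective.
Solving ψ(x) = 8: cross-multiplying gives −2x + 1 = 8(−x + 6), which rearranges to 6x = 47, so x = 47/6.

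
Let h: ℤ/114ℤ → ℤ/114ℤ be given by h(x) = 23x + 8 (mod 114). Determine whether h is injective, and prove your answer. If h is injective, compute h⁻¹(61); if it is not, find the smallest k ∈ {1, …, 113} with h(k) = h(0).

37

If h(s) = h(t), then 23s ≡ 23t (mod 114). Because gcd(23, 114) = 1, we may cancel 23 to get s ≡ t (mod 114).
Hence h is injective.
We now compute 23⁻¹ mod 114 explicitly. Euclid's algorithm: 114 = 4·23 + 22, 23 = 1·22 + 1; back-substituting gives 1 = 5·23 − 1·114, so 23⁻¹ ≡ 5 (mod 114).
Since h is injective, we compute h⁻¹(61): solve 23x + 8 ≡ 61 (mod 114), i.e. 23x ≡ 53 (mod 114).
Multiplying by 23⁻¹ = 5 gives x ≡ 5·53 = 265 = 2·114 + 37 ≡ 37 (mod 114).
Check: h(37) = 23·37 + 8 = 859 = 7·114 + 61 ≡ 61 (mod 114).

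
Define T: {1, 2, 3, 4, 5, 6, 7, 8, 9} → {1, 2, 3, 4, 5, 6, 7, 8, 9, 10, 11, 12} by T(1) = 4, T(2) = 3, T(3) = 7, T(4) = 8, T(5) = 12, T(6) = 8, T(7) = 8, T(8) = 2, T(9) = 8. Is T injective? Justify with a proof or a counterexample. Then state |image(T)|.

T(4) = 8 = T(6) with 4 ≠ 6, so T is not injective.
The image of T is {2, 3, 4, 7, 8, 12}, which has 6 elements.

6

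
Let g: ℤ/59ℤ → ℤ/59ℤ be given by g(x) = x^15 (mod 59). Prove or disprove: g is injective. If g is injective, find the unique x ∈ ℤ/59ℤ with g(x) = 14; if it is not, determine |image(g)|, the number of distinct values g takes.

Since 59 is prime, the nonzero elements of ℤ/59ℤ form a cyclic group of order 58.
As gcd(15, 58) = 1, raising to the 15th power is a bijection on this group: if s^15 ≡ t^15 then (st^{−1})^15 = 1, and the only element of order dividing gcd(15, 58) = 1 is 1, so s = t.
With g(0) = 0 this makes g injective on all of ℤ/59ℤ, hence bijective (finite equal-size domain and codomain). In particular g is injective.
Since g is injective, we find the preimage of 14. The inverse of x ↦ x^15 on (ℤ/59ℤ)^× is x ↦ x^31, because 15·31 = 465 = 8·58 + 1 ≡ 1 (mod 58) and x^{58} = 1 for x ≠ 0 (Fermat). So g⁻¹(14) = 14^31 mod 59.
Repeated squaring mod 59: 14^1 ≡ 14, 14^2 ≡ 14² = 196 ≡ 19, 14^4 ≡ 19² = 361 ≡ 7, 14^8 ≡ 7² = 49, 14^16 ≡ 49² = 2401 ≡ 41. Since 31 = 16 + 8 + 4 + 2 + 1, 14^31 ≡ 41·49·7·19·14: 41·49 = 2009 ≡ 3, then 3·7 = 21, then 21·19 = 399 ≡ 45, then 45·14 = 630 ≡ 40. So 14^31 ≡ 40 (mod 59).
Hence g⁻¹(14) = 40.

40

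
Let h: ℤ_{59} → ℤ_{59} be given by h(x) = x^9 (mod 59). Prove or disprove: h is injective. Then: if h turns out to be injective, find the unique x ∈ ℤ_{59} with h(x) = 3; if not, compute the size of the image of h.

25

Since 59 is prime, the nonzero elements of ℤ_{59} form a cyclic group of order 58.
As gcd(9, 58) = 1, raising to the 9th power is a bijection on this group: if x_1^9 ≡ x_2^9 then (x_1x_2^{−1})^9 = 1, and the only element of order dividing gcd(9, 58) = 1 is 1, so x_1 = x_2.
With h(0) = 0 this makes h injective on all of ℤ_{59}, hence bijective (finite equal-size domain and codomain). In particular h is injective.
Since h is injective, we find the preimage of 3. The inverse of x ↦ x^9 on (ℤ_{59})^× is x ↦ x^13, because 9·13 = 117 = 2·58 + 1 ≡ 1 (mod 58) and x^{58} = 1 for x ≠ 0 (Fermat). So h⁻¹(3) = 3^13 mod 59.
Repeated squaring mod 59: 3^1 ≡ 3, 3^2 ≡ 3² = 9, 3^4 ≡ 9² = 81 ≡ 22, 3^8 ≡ 22² = 484 ≡ 12. Since 13 = 8 + 4 + 1, 3^13 ≡ 12·22·3: 12·22 = 264 ≡ 28, then 28·3 = 84 ≡ 25. So 3^13 ≡ 25 (mod 59).
Hence h⁻¹(3) = 25.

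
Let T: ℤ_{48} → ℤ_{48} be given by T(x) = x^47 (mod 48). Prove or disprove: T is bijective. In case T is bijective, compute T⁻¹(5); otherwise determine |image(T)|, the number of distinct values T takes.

T(0) = 0^47 = 0.
T(6): Repeated squaring mod 48: 6^1 ≡ 6, 6^2 ≡ 6² = 36, 6^4 ≡ 36² = 1296 ≡ 0, 6^8 ≡ 0² = 0, 6^16 ≡ 0² = 0, 6^32 ≡ 0² = 0. Since 47 = 32 + 8 + 4 + 2 + 1, 6^47 ≡ 0·0·0·36·6: 0·0 = 0, then 0·0 = 0, then 0·36 = 0, then 0·6 = 0. So 6^47 ≡ 0 (mod 48).
So T(0) = T(6) = 0 while 0 ≠ 6, therefore T is not injective, hence not bijective.
Since T is not bijective, we determine |image(T)|. Computing x^47 mod 48 for each x (by repeated squaring, reducing mod 48 at every step), the values T(0), T(1), …, T(47) are: 0, 1, 32, 27, 16, 29, 0, 7, 32, 9, 16, 35, 0, 37, 32, 15, 16, 17, 0, 43, 32, 45, 16, 23, 0, 25, 32, 3, 16, 5, 0, 31, 32, 33, 16, 11, 0, 13, 32, 39, 16, 41, 0, 19, 32, 21, 16, 47.
The distinct values are {0, 1, 3, 5, 7, 9, 11, 13, 15, 16, 17, 19, 21, 23, 25, 27, 29, 31, 32, 33, 35, 37, 39, 41, 43, 45, 47}; there are 27 of them.

27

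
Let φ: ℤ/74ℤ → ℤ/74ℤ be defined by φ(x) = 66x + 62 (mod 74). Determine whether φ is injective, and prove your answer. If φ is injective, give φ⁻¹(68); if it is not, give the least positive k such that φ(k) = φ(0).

By definition, injectivity means: for all x_1, x_2 in the domain, φ(x_1) = φ(x_2) implies x_1 = x_2.
We have gcd(66, 74) = 2 > 1. Taking x_1 = 0 and x_2 = 37: φ(0) = 62 and φ(37) = 66·37 + 62 = 2504 ≡ 62 (mod 74).
So φ(0) = φ(37) while 0 ≠ 37, thus φ is not injective.
Since φ is not injective, we find the least positive k with φ(k) = φ(0): this means 66k ≡ 0 (mod 74), i.e. 74 ∣ 66k. Since gcd(66, 74) = 2, dividing through by 2 this holds exactly when 37 ∣ 33k, and as gcd(33, 37) = 1, exactly when 37 ∣ k.
The smallest positive such k is 37.

37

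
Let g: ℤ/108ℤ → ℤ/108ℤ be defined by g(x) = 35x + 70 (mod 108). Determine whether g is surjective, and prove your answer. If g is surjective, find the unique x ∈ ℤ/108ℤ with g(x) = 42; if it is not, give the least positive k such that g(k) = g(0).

By definition, surjectivity means every element of the codomain has a preimage under g.
Since gcd(35, 108) = 1, 35 is invertible modulo 108. Euclid's algorithm: 108 = 3·35 + 3, 35 = 11·3 + 2, 3 = 1·2 + 1; back-substituting gives 1 = 71·35 − 23·108, so 35⁻¹ ≡ 71 (mod 108).
Then y ↦ 71(y − 70) is a two-sided inverse to g, so every y ∈ ℤ/108ℤ has a preimage.
Thus g is surjective.
Since g is surjective, we compute g⁻¹(42): solve 35x + 70 ≡ 42 (mod 108), i.e. 35x ≡ 80 (mod 108).
Multiplying by 35⁻¹ = 71 gives x ≡ 71·80 = 5680 = 52·108 + 64 ≡ 64 (mod 108).
Check: g(64) = 35·64 + 70 = 2310 = 21·108 + 42 ≡ 42 (mod 108).

64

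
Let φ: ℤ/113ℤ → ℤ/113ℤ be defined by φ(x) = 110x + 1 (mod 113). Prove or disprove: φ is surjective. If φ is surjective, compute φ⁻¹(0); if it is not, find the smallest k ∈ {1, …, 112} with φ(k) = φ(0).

Since gcd(110, 113) = 1, 110 is invertible modulo 113. Euclid's algorithm: 113 = 1·110 + 3, 110 = 36·3 + 2, 3 = 1·2 + 1; back-substituting gives 1 = 75·110 − 73·113, so 110⁻¹ ≡ 75 (mod 113).
Then y ↦ 75(y − 1) is a two-sided inverse to φ, so every y ∈ ℤ/113ℤ has a preimage.
So φ is surjective.
Since φ is surjective, we compute φ⁻¹(0): solve 110x + 1 ≡ 0 (mod 113), i.e. 110x ≡ 112 (mod 113).
Multiplying by 110⁻¹ = 75 gives x ≡ 75·112 = 8400 = 74·113 + 38 ≡ 38 (mod 113).
Check: φ(38) = 110·38 + 1 = 4181 = 37·113 + 0 ≡ 0 (mod 113).

38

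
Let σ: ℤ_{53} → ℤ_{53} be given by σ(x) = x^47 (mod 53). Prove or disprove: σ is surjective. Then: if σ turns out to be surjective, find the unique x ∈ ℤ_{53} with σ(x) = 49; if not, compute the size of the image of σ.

Since 53 is prime, the nonzero elements of ℤ_{53} form a cyclic group of order 52.
As gcd(47, 52) = 1, raising to the 47th power is a bijection on this group: if s^47 ≡ t^47 then (st^{−1})^47 = 1, and the only element of order dividing gcd(47, 52) = 1 is 1, so s = t.
With σ(0) = 0 this makes σ injective on all of ℤ_{53}, hence bijective (finite equal-size domain and codomain). In particular σ is surjective.
Since σ is surjective, we find the preimage of 49. The inverse of x ↦ x^47 on (ℤ_{53})^× is x ↦ x^31, because 47·31 = 1457 = 28·52 + 1 ≡ 1 (mod 52) and x^{52} = 1 for x ≠ 0 (Fermat). So σ⁻¹(49) = 49^31 mod 53.
Repeated squaring mod 53: 49^1 ≡ 49, 49^2 ≡ 49² = 2401 ≡ 16, 49^4 ≡ 16² = 256 ≡ 44, 49^8 ≡ 44² = 1936 ≡ 28, 49^16 ≡ 28² = 784 ≡ 42. Since 31 = 16 + 8 + 4 + 2 + 1, 49^31 ≡ 42·28·44·16·49: 42·28 = 1176 ≡ 10, then 10·44 = 440 ≡ 16, then 16·16 = 256 ≡ 44, then 44·49 = 2156 ≡ 36. So 49^31 ≡ 36 (mod 53).
Hence σ⁻¹(49) = 36.

36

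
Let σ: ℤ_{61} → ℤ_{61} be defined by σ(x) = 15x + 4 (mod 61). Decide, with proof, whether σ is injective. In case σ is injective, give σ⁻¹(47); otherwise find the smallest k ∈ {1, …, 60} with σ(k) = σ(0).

11

Recall that injectivity means: for all s, t in the domain, σ(s) = σ(t) implies s = t.
Suppose σ(s) = σ(t) in ℤ_{61}. Then 15s + 4 ≡ 15t + 4 (mod 61), thus 15(s − t) ≡ 0 (mod 61).
Since gcd(15, 61) = 1, 15 is invertible modulo 61, thus s − t ≡ 0 (mod 61), i.e. s = t.
So σ is injective.
We now compute 15⁻¹ mod 61 explicitly. Euclid's algorithm: 61 = 4·15 + 1; back-substituting gives 1 = 57·15 − 14·61, so 15⁻¹ ≡ 57 (mod 61).
Since σ is injective, we find σ⁻¹(47): we need 15x ≡ 47 − 4 ≡ 43 (mod 61). Using 15⁻¹ = 57: x ≡ 57·43 = 2451 = 40·61 + 11, so x = 11.
Check: σ(11) = 15·11 + 4 = 169 = 2·61 + 47 ≡ 47 (mod 61).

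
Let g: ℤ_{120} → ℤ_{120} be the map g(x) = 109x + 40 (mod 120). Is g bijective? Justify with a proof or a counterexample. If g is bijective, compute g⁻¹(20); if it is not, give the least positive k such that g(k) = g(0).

100

If g(s) = g(t), then 109s ≡ 109t (mod 120). Because gcd(109, 120) = 1, we may cancel 109 to get s ≡ t (mod 120).
We now compute 109⁻¹ mod 120 explicitly. Euclid's algorithm: 120 = 1·109 + 11, 109 = 9·11 + 10, 11 = 1·10 + 1; back-substituting gives 1 = 109·109 − 99·120, so 109⁻¹ ≡ 109 (mod 120).
Then y ↦ 109(y − 40) is a two-sided inverse to g, so every y ∈ ℤ_{120} has a preimage.
Thus g is bijective.
Since g is bijective, we compute g⁻¹(20): solve 109x + 40 ≡ 20 (mod 120), i.e. 109x ≡ 100 (mod 120).
Multiplying by 109⁻¹ = 109 gives x ≡ 109·100 = 10900 = 90·120 + 100 ≡ 100 (mod 120).
Check: g(100) = 109·100 + 40 = 10940 = 91·120 + 20 ≡ 20 (mod 120).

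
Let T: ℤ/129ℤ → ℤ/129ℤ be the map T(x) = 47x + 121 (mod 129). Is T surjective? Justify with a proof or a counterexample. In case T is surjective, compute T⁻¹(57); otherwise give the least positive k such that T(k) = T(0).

70

Recall: T is surjective if every y in the codomain equals T(x) for some x in the domain.
Since gcd(47, 129) = 1, 47 is invertible modulo 129. Euclid's algorithm: 129 = 2·47 + 35, 47 = 1·35 + 12, 35 = 2·12 + 11, 12 = 1·11 + 1; back-substituting gives 1 = 11·47 − 4·129, so 47⁻¹ ≡ 11 (mod 129).
Then y ↦ 11(y − 121) is a two-sided inverse to T, so every y ∈ ℤ/129ℤ has a preimage.
So T is surjective.
Since T is surjective, we compute T⁻¹(57): solve 47x + 121 ≡ 57 (mod 129), i.e. 47x ≡ 65 (mod 129).
Multiplying by 47⁻¹ = 11 gives x ≡ 11·65 = 715 = 5·129 + 70 ≡ 70 (mod 129).
Check: T(70) = 47·70 + 121 = 3411 = 26·129 + 57 ≡ 57 (mod 129).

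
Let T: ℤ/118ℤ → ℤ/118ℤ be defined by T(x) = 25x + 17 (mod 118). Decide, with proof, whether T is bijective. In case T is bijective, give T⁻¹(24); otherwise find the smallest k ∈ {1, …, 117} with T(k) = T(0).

5

Recall: T is injective when T(x_1) = T(x_2) forces x_1 = x_2.
If T(x_1) = T(x_2), then 25x_1 ≡ 25x_2 (mod 118). Because gcd(25, 118) = 1, we may cancel 25 to get x_1 ≡ x_2 (mod 118).
We now compute 25⁻¹ mod 118 explicitly. Euclid's algorithm: 118 = 4·25 + 18, 25 = 1·18 + 7, 18 = 2·7 + 4, 7 = 1·4 + 3, 4 = 1·3 + 1; back-substituting gives 1 = 85·25 − 18·118, so 25⁻¹ ≡ 85 (mod 118).
For any y ∈ ℤ/118ℤ, x = 85(y − 17) mod 118 satisfies T(x) = 25·85(y − 17) + 17 ≡ y (since 25·85 ≡ 1 mod 118). So every y has a preimage.
Hence T is bijective.
Since T is bijective, we compute T⁻¹(24): solve 25x + 17 ≡ 24 (mod 118), i.e. 25x ≡ 7 (mod 118).
Multiplying by 25⁻¹ = 85 gives x ≡ 85·7 = 595 = 5·118 + 5 ≡ 5 (mod 118).
Check: T(5) = 25·5 + 17 = 142 = 1·118 + 24 ≡ 24 (mod 118).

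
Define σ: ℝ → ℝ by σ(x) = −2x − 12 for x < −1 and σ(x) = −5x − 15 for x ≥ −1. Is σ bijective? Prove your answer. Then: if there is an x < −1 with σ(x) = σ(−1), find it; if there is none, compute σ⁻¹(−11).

-4/5

Both pieces are strictly decreasing (slopes −2 and −5), so each is injective on its own interval.
The left piece maps (−∞, −1) onto (−10, ∞); the right piece maps [−1, ∞) onto (−∞, −10].
Since −10 = −10, the images partition ℝ: σ is injective and surjective, hence bijective.
Because the two images are disjoint, no x < −1 has σ(x) = σ(−1), so we compute σ⁻¹(−11): −11 lies in (−∞, −10], so solve −5x − 15 = −11: x = (−11 + 15)/(−5) = −4/5.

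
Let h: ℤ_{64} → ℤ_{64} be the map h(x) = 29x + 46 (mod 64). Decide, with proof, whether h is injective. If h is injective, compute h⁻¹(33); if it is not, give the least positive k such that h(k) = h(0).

15

If h(s) = h(t), then 29s ≡ 29t (mod 64). Because gcd(29, 64) = 1, we may cancel 29 to get s ≡ t (mod 64).
So h is injective.
We now compute 29⁻¹ mod 64 explicitly. Euclid's algorithm: 64 = 2·29 + 6, 29 = 4·6 + 5, 6 = 1·5 + 1; back-substituting gives 1 = 53·29 − 24·64, so 29⁻¹ ≡ 53 (mod 64).
Since h is injective, we find h⁻¹(33): we need 29x ≡ 33 − 46 ≡ 51 (mod 64). Using 29⁻¹ = 53: x ≡ 53·51 = 2703 = 42·64 + 15, so x = 15.
Check: h(15) = 29·15 + 46 = 481 = 7·64 + 33 ≡ 33 (mod 64).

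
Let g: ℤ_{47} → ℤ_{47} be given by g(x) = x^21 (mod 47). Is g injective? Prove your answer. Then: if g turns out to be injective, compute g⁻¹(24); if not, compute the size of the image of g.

Since 47 is prime, the nonzero elements of ℤ_{47} form a cyclic group of order 46.
As gcd(21, 46) = 1, raising to the 21st power is a bijection on this group: if s^21 ≡ t^21 then (st^{−1})^21 = 1, and the only element of order dividing gcd(21, 46) = 1 is 1, so s = t.
With g(0) = 0 this makes g injective on all of ℤ_{47}, hence bijective (finite equal-size domain and codomain). In particular g is injective.
Since g is injective, we find the preimage of 24. The inverse of x ↦ x^21 on (ℤ_{47})^× is x ↦ x^11, because 21·11 = 231 = 5·46 + 1 ≡ 1 (mod 46) and x^{46} = 1 for x ≠ 0 (Fermat). So g⁻¹(24) = 24^11 mod 47.
Repeated squaring mod 47: 24^1 ≡ 24, 24^2 ≡ 24² = 576 ≡ 12, 24^4 ≡ 12² = 144 ≡ 3, 24^8 ≡ 3² = 9. Since 11 = 8 + 2 + 1, 24^11 ≡ 9·12·24: 9·12 = 108 ≡ 14, then 14·24 = 336 ≡ 7. So 24^11 ≡ 7 (mod 47).
Hence g⁻¹(24) = 7.

7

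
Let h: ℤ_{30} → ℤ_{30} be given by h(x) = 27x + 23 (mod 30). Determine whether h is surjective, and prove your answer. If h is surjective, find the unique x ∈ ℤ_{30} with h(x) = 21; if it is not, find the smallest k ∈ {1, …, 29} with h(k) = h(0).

Recall: h is surjective if every y in the codomain equals h(x) for some x in the domain.
Since gcd(27, 30) = 3, we have 27x ≡ 0 (mod 3) for all x, so h(x) ≡ 2 (mod 3).
But 0 ≢ 2 (mod 3), so 0 ∈ ℤ_{30} has no preimage. Thus h is not surjective.
Since h is not surjective, we find the least positive k with h(k) = h(0): this means 27k ≡ 0 (mod 30), i.e. 30 ∣ 27k. Since gcd(27, 30) = 3, dividing through by 3 this holds exactly when 10 ∣ 9k, and as gcd(9, 10) = 1, exactly when 10 ∣ k.
The smallest positive such k is 10.

10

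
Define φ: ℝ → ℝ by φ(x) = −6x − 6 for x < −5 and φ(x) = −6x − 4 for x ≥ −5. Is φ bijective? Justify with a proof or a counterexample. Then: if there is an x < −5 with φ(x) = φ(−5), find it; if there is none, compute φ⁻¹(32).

-16/3

Both pieces are strictly decreasing (slopes −6 and −6), so each is injective on its own interval.
The left piece maps (−∞, −5) onto (24, ∞); the right piece maps [−5, ∞) onto (−∞, 26].
These images overlap. In particular φ(−5) = 26 (right piece), and solving −6x − 6 = 26 on the left piece gives x = −16/3 < −5.
So φ(−16/3) = φ(−5) with −16/3 ≠ −5, and φ is not injective, hence not bijective. This x = −16/3 is the requested value below −5.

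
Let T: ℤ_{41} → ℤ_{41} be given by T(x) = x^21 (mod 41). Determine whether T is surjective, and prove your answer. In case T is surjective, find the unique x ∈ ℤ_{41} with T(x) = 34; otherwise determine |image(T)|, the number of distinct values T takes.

Since 41 is prime, the nonzero elements of ℤ_{41} form a cyclic group of order 40.
As gcd(21, 40) = 1, raising to the 21st power is a bijection on this group: if a^21 ≡ b^21 then (ab^{−1})^21 = 1, and the only element of order dividing gcd(21, 40) = 1 is 1, so a = b.
With T(0) = 0 this makes T injective on all of ℤ_{41}, hence bijective (finite equal-size domain and codomain). In particular T is surjective.
Since T is surjective, we find the preimage of 34. The inverse of x ↦ x^21 on (ℤ_{41})^× is x ↦ x^21, because 21·21 = 441 = 11·40 + 1 ≡ 1 (mod 40) and x^{40} = 1 for x ≠ 0 (Fermat). So T⁻¹(34) = 34^21 mod 41.
Repeated squaring mod 41: 34^1 ≡ 34, 34^2 ≡ 34² = 1156 ≡ 8, 34^4 ≡ 8² = 64 ≡ 23, 34^8 ≡ 23² = 529 ≡ 37, 34^16 ≡ 37² = 1369 ≡ 16. Since 21 = 16 + 4 + 1, 34^21 ≡ 16·23·34: 16·23 = 368 ≡ 40, then 40·34 = 1360 ≡ 7. So 34^21 ≡ 7 (mod 41).
Hence T⁻¹(34) = 7.

7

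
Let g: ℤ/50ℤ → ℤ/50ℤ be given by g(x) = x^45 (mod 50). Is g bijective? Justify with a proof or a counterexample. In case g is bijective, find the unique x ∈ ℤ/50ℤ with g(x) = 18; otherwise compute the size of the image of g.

g(0) = 0^45 = 0.
g(10): Repeated squaring mod 50: 10^1 ≡ 10, 10^2 ≡ 10² = 100 ≡ 0, 10^4 ≡ 0² = 0, 10^8 ≡ 0² = 0, 10^16 ≡ 0² = 0, 10^32 ≡ 0² = 0. Since 45 = 32 + 8 + 4 + 1, 10^45 ≡ 0·0·0·10: 0·0 = 0, then 0·0 = 0, then 0·10 = 0. So 10^45 ≡ 0 (mod 50).
So g(0) = g(10) = 0 while 0 ≠ 10, thus g is not injective, hence not bijective.
Since g is not bijective, we determine |image(g)|. Computing x^45 mod 50 for each x (by repeated squaring, reducing mod 50 at every step), the values g(0), g(1), …, g(49) are: 0, 1, 32, 43, 24, 25, 26, 7, 18, 49, 0, 1, 32, 43, 24, 25, 26, 7, 18, 49, 0, 1, 32, 43, 24, 25, 26, 7, 18, 49, 0, 1, 32, 43, 24, 25, 26, 7, 18, 49, 0, 1, 32, 43, 24, 25, 26, 7, 18, 49.
The distinct values are {0, 1, 7, 18, 24, 25, 26, 32, 43, 49}; there are 10 of them.

10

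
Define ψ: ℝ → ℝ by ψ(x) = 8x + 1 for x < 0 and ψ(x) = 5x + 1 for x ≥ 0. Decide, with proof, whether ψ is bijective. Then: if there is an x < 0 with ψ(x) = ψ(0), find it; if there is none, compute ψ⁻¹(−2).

-3/8

Both pieces are strictly increasing (slopes 8 and 5), so each is injective on its own interval.
The left piece maps (−∞, 0) onto (−∞, 1); the right piece maps [0, ∞) onto [1, ∞).
Since 1 = 1, the images partition ℝ: ψ is injective and surjective, hence bijective.
Because the two images are disjoint, no x < 0 has ψ(x) = ψ(0), so we compute ψ⁻¹(−2): −2 lies in (−∞, 1), so solve 8x + 1 = −2: x = (−2 − 1)/8 = −3/8.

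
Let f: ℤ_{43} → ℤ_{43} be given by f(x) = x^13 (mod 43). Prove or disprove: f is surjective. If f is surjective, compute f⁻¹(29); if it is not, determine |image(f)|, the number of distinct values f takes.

18

Since 43 is prime, the nonzero elements of ℤ_{43} form a cyclic group of order 42.
As gcd(13, 42) = 1, raising to the 13th power is a bijection on this group: if a^13 ≡ b^13 then (ab^{−1})^13 = 1, and the only element of order dividing gcd(13, 42) = 1 is 1, so a = b.
With f(0) = 0 this makes f injective on all of ℤ_{43}, hence bijective (finite equal-size domain and codomain). In particular f is surjective.
Since f is surjective, we find the preimage of 29. The inverse of x ↦ x^13 on (ℤ_{43})^× is x ↦ x^13, because 13·13 = 169 = 4·42 + 1 ≡ 1 (mod 42) and x^{42} = 1 for x ≠ 0 (Fermat). So f⁻¹(29) = 29^13 mod 43.
Repeated squaring mod 43: 29^1 ≡ 29, 29^2 ≡ 29² = 841 ≡ 24, 29^4 ≡ 24² = 576 ≡ 17, 29^8 ≡ 17² = 289 ≡ 31. Since 13 = 8 + 4 + 1, 29^13 ≡ 31·17·29: 31·17 = 527 ≡ 11, then 11·29 = 319 ≡ 18. So 29^13 ≡ 18 (mod 43).
Hence f⁻¹(29) = 18.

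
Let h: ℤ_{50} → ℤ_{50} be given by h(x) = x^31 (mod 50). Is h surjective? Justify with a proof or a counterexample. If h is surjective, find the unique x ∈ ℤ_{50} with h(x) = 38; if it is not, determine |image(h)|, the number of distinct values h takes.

42

h(0) = 0^31 = 0.
h(10): Repeated squaring mod 50: 10^1 ≡ 10, 10^2 ≡ 10² = 100 ≡ 0, 10^4 ≡ 0² = 0, 10^8 ≡ 0² = 0, 10^16 ≡ 0² = 0. Since 31 = 16 + 8 + 4 + 2 + 1, 10^31 ≡ 0·0·0·0·10: 0·0 = 0, then 0·0 = 0, then 0·0 = 0, then 0·10 = 0. So 10^31 ≡ 0 (mod 50).
So h(0) = h(10) = 0 while 0 ≠ 10, so h is not injective.
A non-injective map from the 50-element set ℤ_{50} to itself takes at most 49 distinct values, so it cannot be surjective. Hence h is not surjective.
Since h is not surjective, we determine |image(h)|. Computing x^31 mod 50 for each x (by repeated squaring, reducing mod 50 at every step), the values h(0), h(1), …, h(49) are: 0, 1, 48, 47, 4, 25, 6, 43, 42, 9, 0, 11, 38, 37, 14, 25, 16, 33, 32, 19, 0, 21, 28, 27, 24, 25, 26, 23, 22, 29, 0, 31, 18, 17, 34, 25, 36, 13, 12, 39, 0, 41, 8, 7, 44, 25, 46, 3, 2, 49.
The distinct values are {0, 1, 2, 3, 4, 6, 7, 8, 9, 11, 12, 13, 14, 16, 17, 18, 19, 21, 22, 23, 24, 25, 26, 27, 28, 29, 31, 32, 33, 34, 36, 37, 38, 39, 41, 42, 43, 44, 46, 47, 48, 49}; there are 42 of them.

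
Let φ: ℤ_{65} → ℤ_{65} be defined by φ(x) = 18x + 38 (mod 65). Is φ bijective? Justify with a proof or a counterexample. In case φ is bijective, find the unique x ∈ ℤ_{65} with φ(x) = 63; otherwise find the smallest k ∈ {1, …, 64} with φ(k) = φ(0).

Recall: injectivity means: for all x_1, x_2 in the domain, φ(x_1) = φ(x_2) implies x_1 = x_2.
Suppose φ(x_1) = φ(x_2) in ℤ_{65}. Then 18x_1 + 38 ≡ 18x_2 + 38 (mod 65), therefore 18(x_1 − x_2) ≡ 0 (mod 65).
Since gcd(18, 65) = 1, 18 is invertible modulo 65, so x_1 − x_2 ≡ 0 (mod 65), i.e. x_1 = x_2.
We now compute 18⁻¹ mod 65 explicitly. Euclid's algorithm: 65 = 3·18 + 11, 18 = 1·11 + 7, 11 = 1·7 + 4, 7 = 1·4 + 3, 4 = 1·3 + 1; back-substituting gives 1 = 47·18 − 13·65, so 18⁻¹ ≡ 47 (mod 65).
For any y ∈ ℤ_{65}, x = 47(y − 38) mod 65 satisfies φ(x) = 18·47(y − 38) + 38 ≡ y (since 18·47 ≡ 1 mod 65). So every y has a preimage.
Therefore φ is bijective.
Since φ is bijective, we compute φ⁻¹(63): solve 18x + 38 ≡ 63 (mod 65), i.e. 18x ≡ 25 (mod 65).
Multiplying by 18⁻¹ = 47 gives x ≡ 47·25 = 1175 = 18·65 + 5 ≡ 5 (mod 65).
Check: φ(5) = 18·5 + 38 = 128 = 1·65 + 63 ≡ 63 (mod 65).

5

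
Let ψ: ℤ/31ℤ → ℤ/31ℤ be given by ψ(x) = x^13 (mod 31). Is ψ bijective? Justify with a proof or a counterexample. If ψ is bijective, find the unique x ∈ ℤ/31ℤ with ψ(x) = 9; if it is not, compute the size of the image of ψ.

10

Since 31 is prime, the nonzero elements of ℤ/31ℤ form a cyclic group of order 30.
As gcd(13, 30) = 1, raising to the 13th power is a bijection on this group: if s^13 ≡ t^13 then (st^{−1})^13 = 1, and the only element of order dividing gcd(13, 30) = 1 is 1, so s = t.
With ψ(0) = 0 this makes ψ injective on all of ℤ/31ℤ, hence bijective (finite equal-size domain and codomain). In particular ψ is bijective.
Since ψ is bijective, we find the preimage of 9. The inverse of x ↦ x^13 on (ℤ/31ℤ)^× is x ↦ x^7, because 13·7 = 91 = 3·30 + 1 ≡ 1 (mod 30) and x^{30} = 1 for x ≠ 0 (Fermat). So ψ⁻¹(9) = 9^7 mod 31.
Repeated squaring mod 31: 9^1 ≡ 9, 9^2 ≡ 9² = 81 ≡ 19, 9^4 ≡ 19² = 361 ≡ 20. Since 7 = 4 + 2 + 1, 9^7 ≡ 20·19·9: 20·19 = 380 ≡ 8, then 8·9 = 72 ≡ 10. So 9^7 ≡ 10 (mod 31).
Hence ψ⁻¹(9) = 10.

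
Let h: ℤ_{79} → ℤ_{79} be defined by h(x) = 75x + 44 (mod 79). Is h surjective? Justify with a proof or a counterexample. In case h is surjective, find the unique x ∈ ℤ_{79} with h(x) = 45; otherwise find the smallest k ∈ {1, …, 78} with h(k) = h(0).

59

Since gcd(75, 79) = 1, 75 is invertible modulo 79. Euclid's algorithm: 79 = 1·75 + 4, 75 = 18·4 + 3, 4 = 1·3 + 1; back-substituting gives 1 = 59·75 − 56·79, so 75⁻¹ ≡ 59 (mod 79).
Then y ↦ 59(y − 44) is a two-sided inverse to h, so every y ∈ ℤ_{79} has a preimage.
So h is surjective.
Since h is surjective, we compute h⁻¹(45): solve 75x + 44 ≡ 45 (mod 79), i.e. 75x ≡ 1 (mod 79).
Multiplying by 75⁻¹ = 59 gives x ≡ 59·1 = 59 ≡ 59 (mod 79).
Check: h(59) = 75·59 + 44 = 4469 = 56·79 + 45 ≡ 45 (mod 79).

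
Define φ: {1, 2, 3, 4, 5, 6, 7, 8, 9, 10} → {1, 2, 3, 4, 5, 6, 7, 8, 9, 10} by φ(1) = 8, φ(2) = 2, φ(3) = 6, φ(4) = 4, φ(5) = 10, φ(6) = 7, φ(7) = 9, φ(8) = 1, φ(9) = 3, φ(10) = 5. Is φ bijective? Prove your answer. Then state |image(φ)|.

The values 8, 2, 6, 4, 10, 7, 9, 1, 3, 5 are a permutation of {1, 2, 3, 4, 5, 6, 7, 8, 9, 10}: each element appears exactly once.
So φ is injective and surjective, hence bijective.
The image of φ is {1, 2, 3, 4, 5, 6, 7, 8, 9, 10}, which has 10 elements.

10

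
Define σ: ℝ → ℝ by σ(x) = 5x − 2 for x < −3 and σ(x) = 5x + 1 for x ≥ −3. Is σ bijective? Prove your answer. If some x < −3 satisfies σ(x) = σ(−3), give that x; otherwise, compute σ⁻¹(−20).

Both pieces are strictly increasing (slopes 5 and 5), so each is injective on its own interval.
The left piece maps (−∞, −3) onto (−∞, −17); the right piece maps [−3, ∞) onto [−14, ∞).
The images leave a gap (−17 has no preimage), so σ is not surjective, hence not bijective.
Because the two images are disjoint, no x < −3 has σ(x) = σ(−3), so we compute σ⁻¹(−20): −20 lies in (−∞, −17), so solve 5x − 2 = −20: x = (−20 + 2)/5 = −18/5.

-18/5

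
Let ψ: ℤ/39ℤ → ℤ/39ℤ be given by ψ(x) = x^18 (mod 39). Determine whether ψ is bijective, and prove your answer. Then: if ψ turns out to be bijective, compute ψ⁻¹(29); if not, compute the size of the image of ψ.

6

ψ(1) = 1^18 = 1.
ψ(4): Repeated squaring mod 39: 4^1 ≡ 4, 4^2 ≡ 4² = 16, 4^4 ≡ 16² = 256 ≡ 22, 4^8 ≡ 22² = 484 ≡ 16, 4^16 ≡ 16² = 256 ≡ 22. Since 18 = 16 + 2, 4^18 ≡ 22·16: 22·16 = 352 ≡ 1. So 4^18 ≡ 1 (mod 39).
So ψ(1) = ψ(4) = 1 while 1 ≠ 4, so ψ is not injective, hence not bijective.
Since ψ is not bijective, we determine |image(ψ)|. Computing x^18 mod 39 for each x (by repeated squaring, reducing mod 39 at every step), the values ψ(0), ψ(1), …, ψ(38) are: 0, 1, 25, 27, 1, 25, 12, 25, 25, 27, 1, 25, 27, 13, 1, 12, 1, 1, 12, 25, 25, 12, 1, 1, 12, 1, 13, 27, 25, 1, 27, 25, 25, 12, 25, 1, 27, 25, 1.
The distinct values are {0, 1, 12, 13, 25, 27}; there are 6 of them.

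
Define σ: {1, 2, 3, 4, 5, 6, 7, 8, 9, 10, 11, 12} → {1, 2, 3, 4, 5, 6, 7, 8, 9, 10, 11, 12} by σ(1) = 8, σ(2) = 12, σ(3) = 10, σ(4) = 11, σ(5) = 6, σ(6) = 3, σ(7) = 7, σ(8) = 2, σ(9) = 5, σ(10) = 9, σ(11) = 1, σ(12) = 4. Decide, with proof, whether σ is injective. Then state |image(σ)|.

The values σ(1), …, σ(12) are 8, 12, 10, 11, 6, 3, 7, 2, 5, 9, 1, 4 — all distinct.
So σ(a) = σ(b) only when a = b, and σ is injective.
The image of σ is {1, 2, 3, 4, 5, 6, 7, 8, 9, 10, 11, 12}, which has 12 elements.

12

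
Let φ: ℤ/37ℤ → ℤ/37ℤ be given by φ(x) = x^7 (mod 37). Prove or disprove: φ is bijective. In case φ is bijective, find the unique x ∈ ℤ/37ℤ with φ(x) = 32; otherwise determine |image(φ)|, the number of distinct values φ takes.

13

Since 37 is prime, the nonzero elements of ℤ/37ℤ form a cyclic group of order 36.
As gcd(7, 36) = 1, raising to the 7th power is a bijection on this group: if u^7 ≡ v^7 then (uv^{−1})^7 = 1, and the only element of order dividing gcd(7, 36) = 1 is 1, so u = v.
With φ(0) = 0 this makes φ injective on all of ℤ/37ℤ, hence bijective (finite equal-size domain and codomain). In particular φ is bijective.
Since φ is bijective, we find the preimage of 32. The inverse of x ↦ x^7 on (ℤ/37ℤ)^× is x ↦ x^31, because 7·31 = 217 = 6·36 + 1 ≡ 1 (mod 36) and x^{36} = 1 for x ≠ 0 (Fermat). So φ⁻¹(32) = 32^31 mod 37.
Repeated squaring mod 37: 32^1 ≡ 32, 32^2 ≡ 32² = 1024 ≡ 25, 32^4 ≡ 25² = 625 ≡ 33, 32^8 ≡ 33² = 1089 ≡ 16, 32^16 ≡ 16² = 256 ≡ 34. Since 31 = 16 + 8 + 4 + 2 + 1, 32^31 ≡ 34·16·33·25·32: 34·16 = 544 ≡ 26, then 26·33 = 858 ≡ 7, then 7·25 = 175 ≡ 27, then 27·32 = 864 ≡ 13. So 32^31 ≡ 13 (mod 37).
Hence φ⁻¹(32) = 13.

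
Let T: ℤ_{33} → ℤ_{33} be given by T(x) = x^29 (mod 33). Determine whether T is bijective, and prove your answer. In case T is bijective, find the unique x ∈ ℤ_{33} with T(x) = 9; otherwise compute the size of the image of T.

27

Computing x^29 mod 33 for each x (by repeated squaring, reducing mod 33 at every step), the values T(0), T(1), …, T(32) are: 0, 1, 17, 15, 25, 20, 24, 19, 29, 27, 10, 11, 12, 28, 26, 3, 31, 2, 30, 7, 5, 21, 22, 23, 6, 4, 14, 9, 13, 8, 18, 16, 32.
Every element of ℤ_{33} appears exactly once in this list, so T is a bijection, and in particular bijective.
Since T is bijective, we read off the preimage of 9 from the same table: T(27) = 9, so T⁻¹(9) = 27.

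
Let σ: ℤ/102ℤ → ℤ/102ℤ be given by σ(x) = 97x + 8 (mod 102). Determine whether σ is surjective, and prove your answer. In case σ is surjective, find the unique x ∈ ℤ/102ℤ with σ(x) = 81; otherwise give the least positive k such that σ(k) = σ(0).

Since gcd(97, 102) = 1, 97 is invertible modulo 102. Euclid's algorithm: 102 = 1·97 + 5, 97 = 19·5 + 2, 5 = 2·2 + 1; back-substituting gives 1 = 61·97 − 58·102, so 97⁻¹ ≡ 61 (mod 102).
Then y ↦ 61(y − 8) is a two-sided inverse to σ, so every y ∈ ℤ/102ℤ has a preimage.
So σ is surjective.
Since σ is surjective, we find σ⁻¹(81): we need 97x ≡ 81 − 8 ≡ 73 (mod 102). Using 97⁻¹ = 61: x ≡ 61·73 = 4453 = 43·102 + 67, so x = 67.
Check: σ(67) = 97·67 + 8 = 6507 = 63·102 + 81 ≡ 81 (mod 102).

67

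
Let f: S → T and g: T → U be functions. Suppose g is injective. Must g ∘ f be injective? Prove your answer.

No. Take S = {1, 2}, T = U = {1, 2, 3, 4, 5}, f(1) = f(2) = 1, and g = identity (injective).
Then (g ∘ f)(1) = (g ∘ f)(2) = 1 with 1 ≠ 2, so g ∘ f is not injective.

not injective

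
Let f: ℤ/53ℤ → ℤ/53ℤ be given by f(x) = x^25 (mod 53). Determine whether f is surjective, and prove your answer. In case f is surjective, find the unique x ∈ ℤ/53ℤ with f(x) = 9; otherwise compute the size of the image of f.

6

Since 53 is prime, the nonzero elements of ℤ/53ℤ form a cyclic group of order 52.
As gcd(25, 52) = 1, raising to the 25th power is a bijection on this group: if x_1^25 ≡ x_2^25 then (x_1x_2^{−1})^25 = 1, and the only element of order dividing gcd(25, 52) = 1 is 1, so x_1 = x_2.
With f(0) = 0 this makes f injective on all of ℤ/53ℤ, hence bijective (finite equal-size domain and codomain). In particular f is surjective.
Since f is surjective, we find the preimage of 9. The inverse of x ↦ x^25 on (ℤ/53ℤ)^× is x ↦ x^25, because 25·25 = 625 = 12·52 + 1 ≡ 1 (mod 52) and x^{52} = 1 for x ≠ 0 (Fermat). So f⁻¹(9) = 9^25 mod 53.
Repeated squaring mod 53: 9^1 ≡ 9, 9^2 ≡ 9² = 81 ≡ 28, 9^4 ≡ 28² = 784 ≡ 42, 9^8 ≡ 42² = 1764 ≡ 15, 9^16 ≡ 15² = 225 ≡ 13. Since 25 = 16 + 8 + 1, 9^25 ≡ 13·15·9: 13·15 = 195 ≡ 36, then 36·9 = 324 ≡ 6. So 9^25 ≡ 6 (mod 53).
Hence f⁻¹(9) = 6.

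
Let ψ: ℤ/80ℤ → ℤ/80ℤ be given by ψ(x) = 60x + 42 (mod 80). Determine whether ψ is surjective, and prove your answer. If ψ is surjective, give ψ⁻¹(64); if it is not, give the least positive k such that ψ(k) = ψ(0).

4

Recall: surjectivity means every element of the codomain has a preimage under ψ.
Since gcd(60, 80) = 20, we have 60x ≡ 0 (mod 20) for all x, so ψ(x) ≡ 2 (mod 20).
But 0 ≢ 2 (mod 20), so 0 ∈ ℤ/80ℤ has no preimage. Hence ψ is not surjective.
Since ψ is not surjective, we find the least positive k with ψ(k) = ψ(0): this means 60k ≡ 0 (mod 80), i.e. 80 ∣ 60k. Since gcd(60, 80) = 20, dividing through by 20 this holds exactly when 4 ∣ 3k, and as gcd(3, 4) = 1, exactly when 4 ∣ k.
The smallest positive such k is 4.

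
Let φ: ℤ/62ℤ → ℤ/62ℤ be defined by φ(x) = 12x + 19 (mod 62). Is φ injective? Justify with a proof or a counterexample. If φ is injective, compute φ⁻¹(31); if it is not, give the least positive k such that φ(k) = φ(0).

Recall: injectivity means: for all x_1, x_2 in the domain, φ(x_1) = φ(x_2) implies x_1 = x_2.
We have gcd(12, 62) = 2 > 1. Taking x_1 = 0 and x_2 = 31: φ(0) = 19 and φ(31) = 12·31 + 19 = 391 ≡ 19 (mod 62).
So φ(0) = φ(31) while 0 ≠ 31, so φ is not injective.
Since φ is not injective, we find the least positive k with φ(k) = φ(0): this means 12k ≡ 0 (mod 62), i.e. 62 ∣ 12k. Since gcd(12, 62) = 2, dividing through by 2 this holds exactly when 31 ∣ 6k, and as gcd(6, 31) = 1, exactly when 31 ∣ k.
The smallest positive such k is 31.

31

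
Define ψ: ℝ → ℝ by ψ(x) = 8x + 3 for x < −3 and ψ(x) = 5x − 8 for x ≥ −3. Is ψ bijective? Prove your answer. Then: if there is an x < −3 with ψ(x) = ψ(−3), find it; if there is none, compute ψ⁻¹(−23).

-13/4

Both pieces are strictly increasing (slopes 8 and 5), so each is injective on its own interval.
The left piece maps (−∞, −3) onto (−∞, −21); the right piece maps [−3, ∞) onto [−23, ∞).
These images overlap. In particular ψ(−3) = −23 (right piece), and solving 8x + 3 = −23 on the left piece gives x = −13/4 < −3.
So ψ(−13/4) = ψ(−3) with −13/4 ≠ −3, and ψ is not injective, hence not bijective. This x = −13/4 is the requested value below −3.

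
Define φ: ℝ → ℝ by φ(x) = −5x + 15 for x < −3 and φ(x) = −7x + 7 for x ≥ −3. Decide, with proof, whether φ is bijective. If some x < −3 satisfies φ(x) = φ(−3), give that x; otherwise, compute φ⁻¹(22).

Both pieces are strictly decreasing (slopes −5 and −7), so each is injective on its own interval.
The left piece maps (−∞, −3) onto (30, ∞); the right piece maps [−3, ∞) onto (−∞, 28].
The images leave a gap (30 has no preimage), so φ is not surjective, hence not bijective.
Because the two images are disjoint, no x < −3 has φ(x) = φ(−3), so we compute φ⁻¹(22): 22 lies in (−∞, 28], so solve −7x + 7 = 22: x = (22 − 7)/(−7) = −15/7.

-15/7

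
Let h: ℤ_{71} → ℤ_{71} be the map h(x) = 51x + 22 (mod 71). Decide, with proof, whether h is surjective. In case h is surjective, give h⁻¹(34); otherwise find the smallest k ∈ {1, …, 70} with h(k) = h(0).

42

Since gcd(51, 71) = 1, 51 is invertible modulo 71. Euclid's algorithm: 71 = 1·51 + 20, 51 = 2·20 + 11, 20 = 1·11 + 9, 11 = 1·9 + 2, 9 = 4·2 + 1; back-substituting gives 1 = 39·51 − 28·71, so 51⁻¹ ≡ 39 (mod 71).
For any y ∈ ℤ_{71}, x = 39(y − 22) mod 71 satisfies h(x) = 51·39(y − 22) + 22 ≡ y (since 51·39 ≡ 1 mod 71). So every y has a preimage.
Therefore h is surjective.
Since h is surjective, we find h⁻¹(34): we need 51x ≡ 34 − 22 ≡ 12 (mod 71). Using 51⁻¹ = 39: x ≡ 39·12 = 468 = 6·71 + 42, so x = 42.
Check: h(42) = 51·42 + 22 = 2164 = 30·71 + 34 ≡ 34 (mod 71).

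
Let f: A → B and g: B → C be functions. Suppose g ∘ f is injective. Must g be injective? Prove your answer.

No. Take A = {1, 2, 3}, B = {1, 2, 3, 4, 5}, C = {1, 2, 3, 4, 5}, f(a) = a for each a ∈ A, and g(b) = 4 if b ∈ {4, 5} else g(b) = b.
Then g ∘ f = f is injective (A ⊂ B and f is the inclusion), but g(4) = g(5) = 4 with 4 ≠ 5, so g is not injective.

not injective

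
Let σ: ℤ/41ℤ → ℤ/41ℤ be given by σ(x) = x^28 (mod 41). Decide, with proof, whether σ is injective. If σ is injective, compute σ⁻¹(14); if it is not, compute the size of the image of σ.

σ(4): Repeated squaring mod 41: 4^1 ≡ 4, 4^2 ≡ 4² = 16, 4^4 ≡ 16² = 256 ≡ 10, 4^8 ≡ 10² = 100 ≡ 18, 4^16 ≡ 18² = 324 ≡ 37. Since 28 = 16 + 8 + 4, 4^28 ≡ 37·18·10: 37·18 = 666 ≡ 10, then 10·10 = 100 ≡ 18. So 4^28 ≡ 18 (mod 41).
σ(5): Repeated squaring mod 41: 5^1 ≡ 5, 5^2 ≡ 5² = 25, 5^4 ≡ 25² = 625 ≡ 10, 5^8 ≡ 10² = 100 ≡ 18, 5^16 ≡ 18² = 324 ≡ 37. Since 28 = 16 + 8 + 4, 5^28 ≡ 37·18·10: 37·18 = 666 ≡ 10, then 10·10 = 100 ≡ 18. So 5^28 ≡ 18 (mod 41).
So σ(4) = σ(5) = 18 while 4 ≠ 5, hence σ is not injective.
Since σ is not injective, we determine |image(σ)|. Computing x^28 mod 41 for each x (by repeated squaring, reducing mod 41 at every step), the values σ(0), σ(1), …, σ(40) are: 0, 1, 10, 40, 18, 18, 31, 4, 16, 1, 16, 25, 23, 31, 40, 23, 37, 25, 10, 4, 37, 37, 4, 10, 25, 37, 23, 40, 31, 23, 25, 16, 1, 16, 4, 31, 18, 18, 40, 10, 1.
The distinct values are {0, 1, 4, 10, 16, 18, 23, 25, 31, 37, 40}; there are 11 of them.

11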